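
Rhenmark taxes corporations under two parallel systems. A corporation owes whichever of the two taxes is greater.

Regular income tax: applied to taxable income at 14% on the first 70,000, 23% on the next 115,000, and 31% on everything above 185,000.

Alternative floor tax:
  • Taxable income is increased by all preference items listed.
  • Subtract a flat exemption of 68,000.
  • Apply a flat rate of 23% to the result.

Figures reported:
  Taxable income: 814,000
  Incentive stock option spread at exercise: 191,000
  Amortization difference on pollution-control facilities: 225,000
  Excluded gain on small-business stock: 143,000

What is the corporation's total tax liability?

Alternative floor tax:
  Adjusted income: 814,000 + 191,000 + 225,000 + 143,000 = 1,373,000
  Less exemption 68,000 → base 1,305,000
  1,305,000 × 23% = 300,150

Regular income tax:
  70,000 × 14% = 9,800
  115,000 × 23% = 26,450
  629,000 × 31% = 194,990
  → 231,240

300,150 > 231,240, so the alternative floor tax is the binding amount.

300,150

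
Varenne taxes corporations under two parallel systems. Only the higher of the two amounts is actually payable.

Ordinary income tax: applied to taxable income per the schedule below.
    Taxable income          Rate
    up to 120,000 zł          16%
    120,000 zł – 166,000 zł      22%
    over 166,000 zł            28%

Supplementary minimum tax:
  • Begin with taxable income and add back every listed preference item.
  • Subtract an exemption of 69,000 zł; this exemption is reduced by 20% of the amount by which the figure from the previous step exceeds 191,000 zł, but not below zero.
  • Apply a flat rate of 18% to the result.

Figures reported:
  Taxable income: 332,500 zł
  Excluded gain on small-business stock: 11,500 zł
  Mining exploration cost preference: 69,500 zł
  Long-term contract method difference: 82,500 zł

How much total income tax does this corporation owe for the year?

87,840 zł

Supplementary minimum tax:
  Adjusted income: 332,500 zł + 11,500 zł + 69,500 zł + 82,500 zł = 496,000 zł
  Exemption: 69,000 zł − 20% × (496,000 zł − 191,000 zł) = 69,000 zł − 61,000 zł = 8,000 zł
  Base: 496,000 zł − 8,000 zł = 488,000 zł
  488,000 zł × 18% = 87,840 zł

Ordinary income tax:
  120,000 zł × 16% = 19,200 zł
  46,000 zł × 22% = 10,120 zł
  166,500 zł × 28% = 46,620 zł
  → 75,940 zł

87,840 zł > 75,940 zł, so the supplementary minimum tax is the binding amount.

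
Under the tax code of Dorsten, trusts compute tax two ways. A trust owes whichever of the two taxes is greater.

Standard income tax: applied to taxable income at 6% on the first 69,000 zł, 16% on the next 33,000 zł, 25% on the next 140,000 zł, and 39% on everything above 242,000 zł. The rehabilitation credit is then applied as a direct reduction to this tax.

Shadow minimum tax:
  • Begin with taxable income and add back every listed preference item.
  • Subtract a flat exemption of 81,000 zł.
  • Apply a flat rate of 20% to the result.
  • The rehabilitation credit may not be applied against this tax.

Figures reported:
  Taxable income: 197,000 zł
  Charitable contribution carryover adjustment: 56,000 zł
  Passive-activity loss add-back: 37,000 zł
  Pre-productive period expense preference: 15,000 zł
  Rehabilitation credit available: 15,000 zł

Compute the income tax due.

Shadow minimum tax:
  Adjusted income: 197,000 zł + 56,000 zł + 37,000 zł + 15,000 zł = 305,000 zł
  Less exemption 81,000 zł → base 224,000 zł
  224,000 zł × 20% = 44,800 zł

Standard income tax:
  69,000 zł × 6% = 4,140 zł
  33,000 zł × 16% = 5,280 zł
  95,000 zł × 25% = 23,750 zł
  → 33,170 zł
  Less rehabilitation credit 15,000 zł → 18,170 zł

44,800 zł > 18,170 zł, so the shadow minimum tax is the binding amount.

44,800 zł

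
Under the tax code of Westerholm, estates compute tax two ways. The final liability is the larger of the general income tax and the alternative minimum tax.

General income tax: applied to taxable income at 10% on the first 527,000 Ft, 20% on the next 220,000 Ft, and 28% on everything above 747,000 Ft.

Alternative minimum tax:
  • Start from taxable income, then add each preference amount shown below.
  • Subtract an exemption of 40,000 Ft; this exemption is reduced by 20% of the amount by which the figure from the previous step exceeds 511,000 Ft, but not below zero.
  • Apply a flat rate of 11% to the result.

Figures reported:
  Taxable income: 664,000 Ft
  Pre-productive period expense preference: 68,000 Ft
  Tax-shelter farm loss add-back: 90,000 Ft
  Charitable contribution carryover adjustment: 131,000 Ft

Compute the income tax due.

General income tax:
  527,000 Ft × 10% = 52,700 Ft
  137,000 Ft × 20% = 27,400 Ft
  → 80,100 Ft

Alternative minimum tax:
  Adjusted income: 664,000 Ft + 68,000 Ft + 90,000 Ft + 131,000 Ft = 953,000 Ft
  Exemption: 20% × (953,000 Ft − 511,000 Ft) = 88,400 Ft ≥ 40,000 Ft, so the exemption is fully phased out
  Base: 953,000 Ft − 0 Ft = 953,000 Ft
  953,000 Ft × 11% = 104,830 Ft

104,830 Ft > 80,100 Ft, so the alternative minimum tax is the binding amount.

104,830 Ft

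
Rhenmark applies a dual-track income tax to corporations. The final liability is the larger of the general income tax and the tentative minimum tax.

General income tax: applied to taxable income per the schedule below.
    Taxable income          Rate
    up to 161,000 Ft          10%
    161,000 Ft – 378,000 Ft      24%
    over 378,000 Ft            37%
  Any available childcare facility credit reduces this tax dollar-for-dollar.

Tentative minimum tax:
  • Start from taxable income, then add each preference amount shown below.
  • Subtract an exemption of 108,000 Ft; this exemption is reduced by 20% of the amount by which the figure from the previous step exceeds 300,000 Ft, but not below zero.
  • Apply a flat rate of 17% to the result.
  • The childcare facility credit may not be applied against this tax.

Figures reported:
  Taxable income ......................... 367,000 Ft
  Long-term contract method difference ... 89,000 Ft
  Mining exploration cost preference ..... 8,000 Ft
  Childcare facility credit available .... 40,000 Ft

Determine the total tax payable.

66,096 Ft

General income tax:
  161,000 Ft × 10% = 16,100 Ft
  206,000 Ft × 24% = 49,440 Ft
  → 65,540 Ft
  Less childcare facility credit 40,000 Ft → 25,540 Ft

Tentative minimum tax:
  Adjusted income: 367,000 Ft + 89,000 Ft + 8,000 Ft = 464,000 Ft
  Exemption: 108,000 Ft − 20% × (464,000 Ft − 300,000 Ft) = 108,000 Ft − 32,800 Ft = 75,200 Ft
  Base: 464,000 Ft − 75,200 Ft = 388,800 Ft
  388,800 Ft × 17% = 66,096 Ft

66,096 Ft > 25,540 Ft, so the tentative minimum tax is the binding amount.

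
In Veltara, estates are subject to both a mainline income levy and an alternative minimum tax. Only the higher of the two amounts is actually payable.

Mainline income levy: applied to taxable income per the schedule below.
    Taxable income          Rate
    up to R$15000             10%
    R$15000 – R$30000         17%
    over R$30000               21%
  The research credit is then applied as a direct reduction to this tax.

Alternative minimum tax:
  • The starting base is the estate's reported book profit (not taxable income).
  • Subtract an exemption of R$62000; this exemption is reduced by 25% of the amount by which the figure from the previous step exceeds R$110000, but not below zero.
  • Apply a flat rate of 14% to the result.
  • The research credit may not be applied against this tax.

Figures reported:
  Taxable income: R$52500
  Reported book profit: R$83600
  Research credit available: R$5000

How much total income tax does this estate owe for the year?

Alternative minimum tax:
  Base (reported book profit): R$83600
  Exemption: R$83600 ≤ R$110000, so full R$62000 applies
  Base: R$83600 − R$62000 = R$21600
  R$21600 × 14% = R$3024

Mainline income levy:
  R$15000 × 10% = R$1500
  R$15000 × 17% = R$2550
  R$22500 × 21% = R$4725
  → R$8775
  Less research credit R$5000 → R$3775

R$3775 > R$3024, so the mainline income levy governs.

R$3775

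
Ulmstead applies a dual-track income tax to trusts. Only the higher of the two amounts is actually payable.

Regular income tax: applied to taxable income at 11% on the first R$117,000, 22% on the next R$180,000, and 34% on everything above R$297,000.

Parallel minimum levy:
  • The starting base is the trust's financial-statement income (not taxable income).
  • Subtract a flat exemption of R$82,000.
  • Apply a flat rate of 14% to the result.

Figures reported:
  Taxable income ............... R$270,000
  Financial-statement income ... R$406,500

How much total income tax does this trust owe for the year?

Regular income tax:
  R$117,000 × 11% = R$12,870
  R$153,000 × 22% = R$33,660
  → R$46,530

Parallel minimum levy:
  Base (financial-statement income): R$406,500
  Less exemption R$82,000 → base R$324,500
  R$324,500 × 14% = R$45,430

R$46,530 > R$45,430, so the regular income tax governs.

R$46,530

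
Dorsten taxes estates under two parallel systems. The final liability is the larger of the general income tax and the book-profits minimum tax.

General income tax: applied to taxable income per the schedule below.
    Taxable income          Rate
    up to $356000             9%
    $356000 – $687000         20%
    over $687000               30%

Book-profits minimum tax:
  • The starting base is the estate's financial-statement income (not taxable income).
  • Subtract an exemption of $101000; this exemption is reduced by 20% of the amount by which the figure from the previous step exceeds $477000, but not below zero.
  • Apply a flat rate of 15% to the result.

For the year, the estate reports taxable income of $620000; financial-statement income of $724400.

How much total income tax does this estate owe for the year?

General income tax:
  $356000 × 9% = $32040
  $264000 × 20% = $52800
  → $84840

Book-profits minimum tax:
  Base (financial-statement income): $724400
  Exemption: $101000 − 20% × ($724400 − $477000) = $101000 − $49480 = $51520
  Base: $724400 − $51520 = $672880
  $672880 × 15% = $100932

$100932 > $84840, so the book-profits minimum tax is the binding amount.

$100932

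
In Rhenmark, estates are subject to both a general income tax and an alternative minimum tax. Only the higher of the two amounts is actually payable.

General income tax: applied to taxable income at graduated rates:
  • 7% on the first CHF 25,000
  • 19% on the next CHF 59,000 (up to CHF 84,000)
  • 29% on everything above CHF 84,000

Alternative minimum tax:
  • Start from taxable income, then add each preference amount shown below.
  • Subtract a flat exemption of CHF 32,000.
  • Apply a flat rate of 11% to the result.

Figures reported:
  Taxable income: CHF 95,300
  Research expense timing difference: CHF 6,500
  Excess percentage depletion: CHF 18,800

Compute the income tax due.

CHF 16,237

Alternative minimum tax:
  Adjusted income: CHF 95,300 + CHF 6,500 + CHF 18,800 = CHF 120,600
  Less exemption CHF 32,000 → base CHF 88,600
  CHF 88,600 × 11% = CHF 9,746

General income tax:
  CHF 25,000 × 7% = CHF 1,750
  CHF 59,000 × 19% = CHF 11,210
  CHF 11,300 × 29% = CHF 3,277
  → CHF 16,237

CHF 16,237 > CHF 9,746, so the general income tax governs.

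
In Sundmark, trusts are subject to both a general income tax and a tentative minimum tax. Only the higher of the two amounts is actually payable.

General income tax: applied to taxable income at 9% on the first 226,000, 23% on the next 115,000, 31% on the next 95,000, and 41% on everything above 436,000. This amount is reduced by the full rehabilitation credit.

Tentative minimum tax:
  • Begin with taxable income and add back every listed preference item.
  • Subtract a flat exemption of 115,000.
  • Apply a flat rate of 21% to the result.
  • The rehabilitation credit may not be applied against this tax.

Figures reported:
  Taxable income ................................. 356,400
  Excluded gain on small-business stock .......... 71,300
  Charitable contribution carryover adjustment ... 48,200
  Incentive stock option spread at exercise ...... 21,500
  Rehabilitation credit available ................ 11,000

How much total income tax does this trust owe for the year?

80,304

General income tax:
  226,000 × 9% = 20,340
  115,000 × 23% = 26,450
  15,400 × 31% = 4,774
  → 51,564
  Less rehabilitation credit 11,000 → 40,564

Tentative minimum tax:
  Adjusted income: 356,400 + 71,300 + 48,200 + 21,500 = 497,400
  Less exemption 115,000 → base 382,400
  382,400 × 21% = 80,304

80,304 > 40,564, so the tentative minimum tax is the binding amount.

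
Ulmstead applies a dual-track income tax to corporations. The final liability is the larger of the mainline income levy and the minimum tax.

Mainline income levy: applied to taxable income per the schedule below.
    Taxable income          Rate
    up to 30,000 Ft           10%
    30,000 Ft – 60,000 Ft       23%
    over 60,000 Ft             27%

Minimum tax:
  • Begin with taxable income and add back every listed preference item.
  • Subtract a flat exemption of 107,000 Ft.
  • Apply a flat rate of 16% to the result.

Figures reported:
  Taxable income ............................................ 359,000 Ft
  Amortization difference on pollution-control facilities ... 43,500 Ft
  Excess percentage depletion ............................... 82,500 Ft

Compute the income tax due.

Mainline income levy:
  30,000 Ft × 10% = 3,000 Ft
  30,000 Ft × 23% = 6,900 Ft
  299,000 Ft × 27% = 80,730 Ft
  → 90,630 Ft

Minimum tax:
  Adjusted income: 359,000 Ft + 43,500 Ft + 82,500 Ft = 485,000 Ft
  Less exemption 107,000 Ft → base 378,000 Ft
  378,000 Ft × 16% = 60,480 Ft

90,630 Ft > 60,480 Ft, so the mainline income levy governs.

90,630 Ft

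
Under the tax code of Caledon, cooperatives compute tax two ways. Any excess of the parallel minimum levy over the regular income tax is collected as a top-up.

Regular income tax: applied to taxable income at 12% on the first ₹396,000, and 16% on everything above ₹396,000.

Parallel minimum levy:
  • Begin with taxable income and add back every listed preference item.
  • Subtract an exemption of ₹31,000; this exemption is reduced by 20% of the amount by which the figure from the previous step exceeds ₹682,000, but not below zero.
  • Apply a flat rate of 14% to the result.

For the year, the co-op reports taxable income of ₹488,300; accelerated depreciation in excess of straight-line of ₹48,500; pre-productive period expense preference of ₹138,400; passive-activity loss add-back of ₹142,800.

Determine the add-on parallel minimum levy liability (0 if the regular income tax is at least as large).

₹51,700

Regular income tax:
  ₹396,000 × 12% = ₹47,520
  ₹92,300 × 16% = ₹14,768
  → ₹62,288

Parallel minimum levy:
  Adjusted income: ₹488,300 + ₹48,500 + ₹138,400 + ₹142,800 = ₹818,000
  Exemption: ₹31,000 − 20% × (₹818,000 − ₹682,000) = ₹31,000 − ₹27,200 = ₹3,800
  Base: ₹818,000 − ₹3,800 = ₹814,200
  ₹814,200 × 14% = ₹113,988

Excess of parallel minimum levy over regular income tax: ₹113,988 − ₹62,288 = ₹51,700.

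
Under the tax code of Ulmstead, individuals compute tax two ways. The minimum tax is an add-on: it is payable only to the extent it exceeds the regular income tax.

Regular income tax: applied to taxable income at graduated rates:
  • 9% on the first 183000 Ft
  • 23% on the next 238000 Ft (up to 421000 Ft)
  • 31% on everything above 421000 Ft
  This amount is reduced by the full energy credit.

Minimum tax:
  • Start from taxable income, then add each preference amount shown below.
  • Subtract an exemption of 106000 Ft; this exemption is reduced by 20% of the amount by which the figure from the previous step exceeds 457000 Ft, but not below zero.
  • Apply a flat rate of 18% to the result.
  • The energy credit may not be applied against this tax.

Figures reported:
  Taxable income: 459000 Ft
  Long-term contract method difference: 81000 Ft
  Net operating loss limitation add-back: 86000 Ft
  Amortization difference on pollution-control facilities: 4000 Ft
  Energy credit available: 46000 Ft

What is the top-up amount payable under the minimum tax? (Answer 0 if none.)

Minimum tax:
  Adjusted income: 459000 Ft + 81000 Ft + 86000 Ft + 4000 Ft = 630000 Ft
  Exemption: 106000 Ft − 20% × (630000 Ft − 457000 Ft) = 106000 Ft − 34600 Ft = 71400 Ft
  Base: 630000 Ft − 71400 Ft = 558600 Ft
  558600 Ft × 18% = 100548 Ft

Regular income tax:
  183000 Ft × 9% = 16470 Ft
  238000 Ft × 23% = 54740 Ft
  38000 Ft × 31% = 11780 Ft
  → 82990 Ft
  Less energy credit 46000 Ft → 36990 Ft

Excess of minimum tax over regular income tax: 100548 Ft − 36990 Ft = 63558 Ft.

63558 Ft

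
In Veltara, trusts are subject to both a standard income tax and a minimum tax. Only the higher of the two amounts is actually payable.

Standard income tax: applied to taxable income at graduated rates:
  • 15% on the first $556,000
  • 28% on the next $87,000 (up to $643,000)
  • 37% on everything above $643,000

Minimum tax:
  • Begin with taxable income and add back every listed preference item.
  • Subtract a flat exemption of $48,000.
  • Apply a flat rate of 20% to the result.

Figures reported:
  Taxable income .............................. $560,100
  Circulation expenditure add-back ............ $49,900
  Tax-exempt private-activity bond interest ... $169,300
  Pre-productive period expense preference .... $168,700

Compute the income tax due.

$180,000

Minimum tax:
  Adjusted income: $560,100 + $49,900 + $169,300 + $168,700 = $948,000
  Less exemption $48,000 → base $900,000
  $900,000 × 20% = $180,000

Standard income tax:
  $556,000 × 15% = $83,400
  $4,100 × 28% = $1,148
  → $84,548

$180,000 > $84,548, so the minimum tax is the binding amount.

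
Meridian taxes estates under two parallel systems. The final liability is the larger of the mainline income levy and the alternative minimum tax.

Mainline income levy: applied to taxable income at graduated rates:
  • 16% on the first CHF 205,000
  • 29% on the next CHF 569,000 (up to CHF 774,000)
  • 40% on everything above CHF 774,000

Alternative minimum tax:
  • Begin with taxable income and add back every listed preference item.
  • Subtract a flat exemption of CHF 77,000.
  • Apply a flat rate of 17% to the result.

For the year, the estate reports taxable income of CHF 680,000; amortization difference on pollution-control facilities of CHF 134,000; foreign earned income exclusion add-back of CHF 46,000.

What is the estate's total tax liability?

CHF 170,550

Alternative minimum tax:
  Adjusted income: CHF 680,000 + CHF 134,000 + CHF 46,000 = CHF 860,000
  Less exemption CHF 77,000 → base CHF 783,000
  CHF 783,000 × 17% = CHF 133,110

Mainline income levy:
  CHF 205,000 × 16% = CHF 32,800
  CHF 475,000 × 29% = CHF 137,750
  → CHF 170,550

CHF 170,550 > CHF 133,110, so the mainline income levy governs.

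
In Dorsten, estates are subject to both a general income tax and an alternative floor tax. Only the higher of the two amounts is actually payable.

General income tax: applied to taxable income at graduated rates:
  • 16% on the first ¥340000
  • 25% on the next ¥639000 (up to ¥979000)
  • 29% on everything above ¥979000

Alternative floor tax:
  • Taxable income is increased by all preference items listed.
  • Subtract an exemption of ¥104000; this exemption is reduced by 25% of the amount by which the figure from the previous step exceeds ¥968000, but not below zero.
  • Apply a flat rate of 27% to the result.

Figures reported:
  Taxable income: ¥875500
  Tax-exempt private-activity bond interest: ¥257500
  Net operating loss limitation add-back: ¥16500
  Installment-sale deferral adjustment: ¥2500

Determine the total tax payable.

General income tax:
  ¥340000 × 16% = ¥54400
  ¥535500 × 25% = ¥133875
  → ¥188275

Alternative floor tax:
  Adjusted income: ¥875500 + ¥257500 + ¥16500 + ¥2500 = ¥1152000
  Exemption: ¥104000 − 25% × (¥1152000 − ¥968000) = ¥104000 − ¥46000 = ¥58000
  Base: ¥1152000 − ¥58000 = ¥1094000
  ¥1094000 × 27% = ¥295380

¥295380 > ¥188275, so the alternative floor tax is the binding amount.

¥295380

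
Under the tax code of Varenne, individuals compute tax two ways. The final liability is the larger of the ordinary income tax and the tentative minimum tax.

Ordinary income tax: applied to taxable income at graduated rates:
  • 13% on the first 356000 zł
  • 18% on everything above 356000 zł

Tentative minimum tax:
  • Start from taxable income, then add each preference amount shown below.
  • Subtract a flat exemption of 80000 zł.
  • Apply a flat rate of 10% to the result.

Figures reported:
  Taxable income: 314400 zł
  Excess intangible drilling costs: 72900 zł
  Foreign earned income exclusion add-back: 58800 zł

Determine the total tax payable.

Ordinary income tax:
  314400 zł × 13% = 40872 zł

Tentative minimum tax:
  Adjusted income: 314400 zł + 72900 zł + 58800 zł = 446100 zł
  Less exemption 80000 zł → base 366100 zł
  366100 zł × 10% = 36610 zł

40872 zł > 36610 zł, so the ordinary income tax governs.

40872 zł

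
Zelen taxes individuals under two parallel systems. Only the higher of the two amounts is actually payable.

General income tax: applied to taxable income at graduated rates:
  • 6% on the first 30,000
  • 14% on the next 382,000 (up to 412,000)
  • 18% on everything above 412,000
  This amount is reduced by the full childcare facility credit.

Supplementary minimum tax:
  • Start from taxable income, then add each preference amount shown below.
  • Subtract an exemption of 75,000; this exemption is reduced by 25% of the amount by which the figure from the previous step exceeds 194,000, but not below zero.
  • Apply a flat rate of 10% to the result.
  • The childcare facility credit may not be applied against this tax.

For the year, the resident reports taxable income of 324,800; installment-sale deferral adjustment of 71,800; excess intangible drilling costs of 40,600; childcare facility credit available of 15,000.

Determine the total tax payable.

General income tax:
  30,000 × 6% = 1,800
  294,800 × 14% = 41,272
  → 43,072
  Less childcare facility credit 15,000 → 28,072

Supplementary minimum tax:
  Adjusted income: 324,800 + 71,800 + 40,600 = 437,200
  Exemption: 75,000 − 25% × (437,200 − 194,000) = 75,000 − 60,800 = 14,200
  Base: 437,200 − 14,200 = 423,000
  423,000 × 10% = 42,300

42,300 > 28,072, so the supplementary minimum tax is the binding amount.

42,300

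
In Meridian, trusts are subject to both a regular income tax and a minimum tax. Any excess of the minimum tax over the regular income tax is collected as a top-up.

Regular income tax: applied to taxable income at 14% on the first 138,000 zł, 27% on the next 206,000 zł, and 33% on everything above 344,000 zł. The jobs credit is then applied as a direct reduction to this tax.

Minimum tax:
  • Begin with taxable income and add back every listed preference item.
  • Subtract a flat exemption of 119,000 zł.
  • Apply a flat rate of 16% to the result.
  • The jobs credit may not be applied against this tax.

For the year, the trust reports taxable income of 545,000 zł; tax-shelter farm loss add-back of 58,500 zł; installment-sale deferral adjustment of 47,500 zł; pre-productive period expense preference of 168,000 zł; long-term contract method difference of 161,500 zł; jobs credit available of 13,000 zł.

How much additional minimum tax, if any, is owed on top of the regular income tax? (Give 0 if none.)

9,570 zł

Regular income tax:
  138,000 zł × 14% = 19,320 zł
  206,000 zł × 27% = 55,620 zł
  201,000 zł × 33% = 66,330 zł
  → 141,270 zł
  Less jobs credit 13,000 zł → 128,270 zł

Minimum tax:
  Adjusted income: 545,000 zł + 58,500 zł + 47,500 zł + 168,000 zł + 161,500 zł = 980,500 zł
  Less exemption 119,000 zł → base 861,500 zł
  861,500 zł × 16% = 137,840 zł

Excess of minimum tax over regular income tax: 137,840 zł − 128,270 zł = 9,570 zł.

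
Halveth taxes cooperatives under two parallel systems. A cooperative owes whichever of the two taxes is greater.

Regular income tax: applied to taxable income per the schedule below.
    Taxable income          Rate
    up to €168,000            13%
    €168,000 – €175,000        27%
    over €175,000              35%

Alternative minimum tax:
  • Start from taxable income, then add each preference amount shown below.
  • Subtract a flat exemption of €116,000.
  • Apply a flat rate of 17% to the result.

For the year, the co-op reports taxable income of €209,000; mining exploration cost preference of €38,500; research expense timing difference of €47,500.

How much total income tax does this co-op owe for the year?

Regular income tax:
  €168,000 × 13% = €21,840
  €7,000 × 27% = €1,890
  €34,000 × 35% = €11,900
  → €35,630

Alternative minimum tax:
  Adjusted income: €209,000 + €38,500 + €47,500 = €295,000
  Less exemption €116,000 → base €179,000
  €179,000 × 17% = €30,430

€35,630 > €30,430, so the regular income tax governs.

€35,630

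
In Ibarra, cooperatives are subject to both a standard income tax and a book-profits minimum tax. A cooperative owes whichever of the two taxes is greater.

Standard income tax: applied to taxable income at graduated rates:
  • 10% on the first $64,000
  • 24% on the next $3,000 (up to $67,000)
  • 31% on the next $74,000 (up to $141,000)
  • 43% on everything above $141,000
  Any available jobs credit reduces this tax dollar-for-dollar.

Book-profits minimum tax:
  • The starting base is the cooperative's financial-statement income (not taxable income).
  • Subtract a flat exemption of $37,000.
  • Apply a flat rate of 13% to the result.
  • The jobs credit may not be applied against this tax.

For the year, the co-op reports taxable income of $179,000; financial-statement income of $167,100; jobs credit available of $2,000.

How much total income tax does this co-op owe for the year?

Standard income tax:
  $64,000 × 10% = $6,400
  $3,000 × 24% = $720
  $74,000 × 31% = $22,940
  $38,000 × 43% = $16,340
  → $46,400
  Less jobs credit $2,000 → $44,400

Book-profits minimum tax:
  Base (financial-statement income): $167,100
  Less exemption $37,000 → base $130,100
  $130,100 × 13% = $16,913

$44,400 > $16,913, so the standard income tax governs.

$44,400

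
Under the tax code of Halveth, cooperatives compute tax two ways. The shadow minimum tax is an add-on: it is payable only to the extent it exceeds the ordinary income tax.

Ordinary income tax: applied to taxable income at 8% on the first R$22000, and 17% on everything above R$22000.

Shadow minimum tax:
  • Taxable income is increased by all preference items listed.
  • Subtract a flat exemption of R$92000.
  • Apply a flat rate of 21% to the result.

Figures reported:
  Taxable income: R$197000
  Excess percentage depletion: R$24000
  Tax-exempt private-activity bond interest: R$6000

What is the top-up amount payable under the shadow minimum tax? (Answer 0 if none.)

Ordinary income tax:
  R$22000 × 8% = R$1760
  R$175000 × 17% = R$29750
  → R$31510

Shadow minimum tax:
  Adjusted income: R$197000 + R$24000 + R$6000 = R$227000
  Less exemption R$92000 → base R$135000
  R$135000 × 21% = R$28350

R$28350 ≤ R$31510, so no add-on is due.

R$0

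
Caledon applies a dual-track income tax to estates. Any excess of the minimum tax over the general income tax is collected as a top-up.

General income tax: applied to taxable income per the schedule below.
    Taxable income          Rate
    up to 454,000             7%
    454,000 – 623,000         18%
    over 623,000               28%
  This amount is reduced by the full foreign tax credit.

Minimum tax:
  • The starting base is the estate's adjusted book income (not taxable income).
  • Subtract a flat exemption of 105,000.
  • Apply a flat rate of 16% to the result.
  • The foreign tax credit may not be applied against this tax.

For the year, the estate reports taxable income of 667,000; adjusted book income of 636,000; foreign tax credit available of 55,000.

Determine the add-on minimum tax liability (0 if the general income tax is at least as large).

Minimum tax:
  Base (adjusted book income): 636,000
  Less exemption 105,000 → base 531,000
  531,000 × 16% = 84,960

General income tax:
  454,000 × 7% = 31,780
  169,000 × 18% = 30,420
  44,000 × 28% = 12,320
  → 74,520
  Less foreign tax credit 55,000 → 19,520

Excess of minimum tax over general income tax: 84,960 − 19,520 = 65,440.

65,440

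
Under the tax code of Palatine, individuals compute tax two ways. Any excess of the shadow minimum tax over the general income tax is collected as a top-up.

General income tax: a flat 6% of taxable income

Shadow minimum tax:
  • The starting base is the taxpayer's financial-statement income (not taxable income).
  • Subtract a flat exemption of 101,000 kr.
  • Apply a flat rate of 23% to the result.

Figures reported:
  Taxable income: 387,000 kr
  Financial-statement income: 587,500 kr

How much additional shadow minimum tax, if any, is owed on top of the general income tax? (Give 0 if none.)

88,675 kr

General income tax:
  387,000 kr × 6% = 23,220 kr

Shadow minimum tax:
  Base (financial-statement income): 587,500 kr
  Less exemption 101,000 kr → base 486,500 kr
  486,500 kr × 23% = 111,895 kr

Excess of shadow minimum tax over general income tax: 111,895 kr − 23,220 kr = 88,675 kr.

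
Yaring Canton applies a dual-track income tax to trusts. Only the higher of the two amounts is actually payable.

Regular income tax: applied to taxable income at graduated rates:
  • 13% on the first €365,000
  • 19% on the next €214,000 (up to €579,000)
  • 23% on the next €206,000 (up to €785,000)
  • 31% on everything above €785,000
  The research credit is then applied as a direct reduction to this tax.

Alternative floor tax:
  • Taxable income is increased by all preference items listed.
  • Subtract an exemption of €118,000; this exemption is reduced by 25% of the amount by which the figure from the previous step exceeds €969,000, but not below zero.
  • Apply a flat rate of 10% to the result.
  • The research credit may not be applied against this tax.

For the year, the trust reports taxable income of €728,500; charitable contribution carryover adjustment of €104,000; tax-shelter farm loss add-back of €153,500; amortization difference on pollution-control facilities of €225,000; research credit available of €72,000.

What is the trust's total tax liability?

€115,350

Alternative floor tax:
  Adjusted income: €728,500 + €104,000 + €153,500 + €225,000 = €1,211,000
  Exemption: €118,000 − 25% × (€1,211,000 − €969,000) = €118,000 − €60,500 = €57,500
  Base: €1,211,000 − €57,500 = €1,153,500
  €1,153,500 × 10% = €115,350

Regular income tax:
  €365,000 × 13% = €47,450
  €214,000 × 19% = €40,660
  €149,500 × 23% = €34,385
  → €122,495
  Less research credit €72,000 → €50,495

€115,350 > €50,495, so the alternative floor tax is the binding amount.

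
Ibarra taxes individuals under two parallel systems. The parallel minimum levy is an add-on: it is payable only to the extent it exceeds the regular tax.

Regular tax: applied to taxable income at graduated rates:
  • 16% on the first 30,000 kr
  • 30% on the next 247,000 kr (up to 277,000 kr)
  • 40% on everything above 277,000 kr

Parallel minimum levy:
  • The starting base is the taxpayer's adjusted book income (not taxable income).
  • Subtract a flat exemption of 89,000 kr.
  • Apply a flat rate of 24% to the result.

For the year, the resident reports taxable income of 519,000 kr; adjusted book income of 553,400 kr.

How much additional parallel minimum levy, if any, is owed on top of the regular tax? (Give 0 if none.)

0 kr

Regular tax:
  30,000 kr × 16% = 4,800 kr
  247,000 kr × 30% = 74,100 kr
  242,000 kr × 40% = 96,800 kr
  → 175,700 kr

Parallel minimum levy:
  Base (adjusted book income): 553,400 kr
  Less exemption 89,000 kr → base 464,400 kr
  464,400 kr × 24% = 111,456 kr

111,456 kr ≤ 175,700 kr, so no add-on is due.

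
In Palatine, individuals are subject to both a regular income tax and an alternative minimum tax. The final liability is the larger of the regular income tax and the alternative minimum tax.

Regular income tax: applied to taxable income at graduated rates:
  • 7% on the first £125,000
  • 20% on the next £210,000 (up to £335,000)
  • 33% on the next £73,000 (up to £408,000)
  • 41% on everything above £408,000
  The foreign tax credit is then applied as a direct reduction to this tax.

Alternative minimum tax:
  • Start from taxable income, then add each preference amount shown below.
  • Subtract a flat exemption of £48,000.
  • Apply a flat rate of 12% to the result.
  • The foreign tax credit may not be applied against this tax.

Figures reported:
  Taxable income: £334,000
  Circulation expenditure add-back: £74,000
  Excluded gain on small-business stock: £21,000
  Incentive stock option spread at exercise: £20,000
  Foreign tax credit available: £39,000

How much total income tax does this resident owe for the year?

Regular income tax:
  £125,000 × 7% = £8,750
  £209,000 × 20% = £41,800
  → £50,550
  Less foreign tax credit £39,000 → £11,550

Alternative minimum tax:
  Adjusted income: £334,000 + £74,000 + £21,000 + £20,000 = £449,000
  Less exemption £48,000 → base £401,000
  £401,000 × 12% = £48,120

£48,120 > £11,550, so the alternative minimum tax is the binding amount.

£48,120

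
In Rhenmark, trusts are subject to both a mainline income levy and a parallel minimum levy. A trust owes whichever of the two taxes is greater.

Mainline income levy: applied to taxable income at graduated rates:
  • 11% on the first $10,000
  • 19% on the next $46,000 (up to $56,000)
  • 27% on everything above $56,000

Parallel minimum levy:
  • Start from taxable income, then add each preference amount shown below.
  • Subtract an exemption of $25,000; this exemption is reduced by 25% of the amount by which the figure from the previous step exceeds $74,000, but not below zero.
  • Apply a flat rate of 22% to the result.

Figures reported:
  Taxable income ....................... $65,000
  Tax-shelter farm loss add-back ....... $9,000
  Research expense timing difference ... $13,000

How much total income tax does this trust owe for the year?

$14,355

Mainline income levy:
  $10,000 × 11% = $1,100
  $46,000 × 19% = $8,740
  $9,000 × 27% = $2,430
  → $12,270

Parallel minimum levy:
  Adjusted income: $65,000 + $9,000 + $13,000 = $87,000
  Exemption: $25,000 − 25% × ($87,000 − $74,000) = $25,000 − $3,250 = $21,750
  Base: $87,000 − $21,750 = $65,250
  $65,250 × 22% = $14,355

$14,355 > $12,270, so the parallel minimum levy is the binding amount.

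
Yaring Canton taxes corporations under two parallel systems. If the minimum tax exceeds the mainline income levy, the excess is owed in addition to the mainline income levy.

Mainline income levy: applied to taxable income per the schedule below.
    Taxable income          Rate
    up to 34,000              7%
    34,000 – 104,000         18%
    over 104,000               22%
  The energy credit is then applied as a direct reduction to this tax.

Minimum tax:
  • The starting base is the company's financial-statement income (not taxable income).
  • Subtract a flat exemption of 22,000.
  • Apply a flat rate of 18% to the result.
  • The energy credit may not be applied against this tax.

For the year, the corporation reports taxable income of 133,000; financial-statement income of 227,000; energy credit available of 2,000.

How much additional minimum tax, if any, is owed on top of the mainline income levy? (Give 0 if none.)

Mainline income levy:
  34,000 × 7% = 2,380
  70,000 × 18% = 12,600
  29,000 × 22% = 6,380
  → 21,360
  Less energy credit 2,000 → 19,360

Minimum tax:
  Base (financial-statement income): 227,000
  Less exemption 22,000 → base 205,000
  205,000 × 18% = 36,900

Excess of minimum tax over mainline income levy: 36,900 − 19,360 = 17,540.

17,540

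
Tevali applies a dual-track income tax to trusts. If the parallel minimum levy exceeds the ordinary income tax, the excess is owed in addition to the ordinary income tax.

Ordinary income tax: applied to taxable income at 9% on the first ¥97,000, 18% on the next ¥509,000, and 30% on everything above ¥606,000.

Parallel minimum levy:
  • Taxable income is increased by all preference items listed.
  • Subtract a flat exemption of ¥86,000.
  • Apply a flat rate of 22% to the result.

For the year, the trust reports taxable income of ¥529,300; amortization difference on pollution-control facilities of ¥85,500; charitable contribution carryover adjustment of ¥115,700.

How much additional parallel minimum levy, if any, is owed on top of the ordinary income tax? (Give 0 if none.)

¥55,246

Ordinary income tax:
  ¥97,000 × 9% = ¥8,730
  ¥432,300 × 18% = ¥77,814
  → ¥86,544

Parallel minimum levy:
  Adjusted income: ¥529,300 + ¥85,500 + ¥115,700 = ¥730,500
  Less exemption ¥86,000 → base ¥644,500
  ¥644,500 × 22% = ¥141,790

Excess of parallel minimum levy over ordinary income tax: ¥141,790 − ¥86,544 = ¥55,246.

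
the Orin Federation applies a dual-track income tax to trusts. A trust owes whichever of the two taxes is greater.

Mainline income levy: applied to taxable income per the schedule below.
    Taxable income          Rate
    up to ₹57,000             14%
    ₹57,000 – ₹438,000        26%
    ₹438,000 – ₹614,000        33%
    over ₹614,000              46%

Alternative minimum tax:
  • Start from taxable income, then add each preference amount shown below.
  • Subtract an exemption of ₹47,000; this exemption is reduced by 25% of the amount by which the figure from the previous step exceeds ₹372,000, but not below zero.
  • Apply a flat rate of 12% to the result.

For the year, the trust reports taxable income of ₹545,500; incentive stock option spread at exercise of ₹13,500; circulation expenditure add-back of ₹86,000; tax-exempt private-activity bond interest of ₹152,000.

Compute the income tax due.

₹142,515

Alternative minimum tax:
  Adjusted income: ₹545,500 + ₹13,500 + ₹86,000 + ₹152,000 = ₹797,000
  Exemption: 25% × (₹797,000 − ₹372,000) = ₹106,250 ≥ ₹47,000, so the exemption is fully phased out
  Base: ₹797,000 − ₹0 = ₹797,000
  ₹797,000 × 12% = ₹95,640

Mainline income levy:
  ₹57,000 × 14% = ₹7,980
  ₹381,000 × 26% = ₹99,060
  ₹107,500 × 33% = ₹35,475
  → ₹142,515

₹142,515 > ₹95,640, so the mainline income levy governs.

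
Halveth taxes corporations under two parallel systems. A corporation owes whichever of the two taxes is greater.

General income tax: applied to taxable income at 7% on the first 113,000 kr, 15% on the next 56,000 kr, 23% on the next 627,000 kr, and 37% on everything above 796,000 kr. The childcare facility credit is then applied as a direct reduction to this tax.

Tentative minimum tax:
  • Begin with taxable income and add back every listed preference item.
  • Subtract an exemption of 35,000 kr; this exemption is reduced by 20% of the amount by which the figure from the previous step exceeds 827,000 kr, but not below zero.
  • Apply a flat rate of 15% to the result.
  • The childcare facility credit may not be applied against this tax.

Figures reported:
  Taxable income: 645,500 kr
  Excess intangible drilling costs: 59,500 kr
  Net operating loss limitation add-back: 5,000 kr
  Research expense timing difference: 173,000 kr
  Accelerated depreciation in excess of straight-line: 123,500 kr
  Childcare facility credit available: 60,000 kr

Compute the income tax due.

150,975 kr

Tentative minimum tax:
  Adjusted income: 645,500 kr + 59,500 kr + 5,000 kr + 173,000 kr + 123,500 kr = 1,006,500 kr
  Exemption: 20% × (1,006,500 kr − 827,000 kr) = 35,900 kr ≥ 35,000 kr, so the exemption is fully phased out
  Base: 1,006,500 kr − 0 kr = 1,006,500 kr
  1,006,500 kr × 15% = 150,975 kr

General income tax:
  113,000 kr × 7% = 7,910 kr
  56,000 kr × 15% = 8,400 kr
  476,500 kr × 23% = 109,595 kr
  → 125,905 kr
  Less childcare facility credit 60,000 kr → 65,905 kr

150,975 kr > 65,905 kr, so the tentative minimum tax is the binding amount.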